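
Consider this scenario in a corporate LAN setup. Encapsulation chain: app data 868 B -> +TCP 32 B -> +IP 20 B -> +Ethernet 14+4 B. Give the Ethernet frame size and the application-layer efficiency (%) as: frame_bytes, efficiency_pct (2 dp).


TCP segment = 868 + 32 = 900 B
IP packet = 900 + 20 = 920 B
Ethernet frame = 920 + 14 + 4 = 938 B
Efficiency = app / frame = 868 / 938 = 0.925373 = 92.5373% -> 92.54% (2 dp)

938, 92.54


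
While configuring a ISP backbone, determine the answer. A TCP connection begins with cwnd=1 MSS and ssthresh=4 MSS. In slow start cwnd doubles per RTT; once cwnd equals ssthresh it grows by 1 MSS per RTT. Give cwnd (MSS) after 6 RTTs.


RTT 0: cwnd = 1 MSS (initial)
RTT 1: cwnd = 2 MSS (slow start, doubled)
RTT 2: cwnd = 4 MSS (slow start, doubled)
RTT 3: cwnd = 5 MSS (congestion avoidance, +1)
RTT 4: cwnd = 6 MSS (congestion avoidance, +1)
RTT 5: cwnd = 7 MSS (congestion avoidance, +1)
RTT 6: cwnd = 8 MSS (congestion avoidance, +1)

8


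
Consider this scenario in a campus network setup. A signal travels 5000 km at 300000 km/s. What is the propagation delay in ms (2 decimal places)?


Given: distance = 5000 km, speed = 300000 km/s
Delay = distance / speed = 5000 / 300000 seconds
Delay in ms = 5000 * 1000 / 300000
Delay = 16.6667 ms
Rounded to 2 dp = 16.67 ms

16.67


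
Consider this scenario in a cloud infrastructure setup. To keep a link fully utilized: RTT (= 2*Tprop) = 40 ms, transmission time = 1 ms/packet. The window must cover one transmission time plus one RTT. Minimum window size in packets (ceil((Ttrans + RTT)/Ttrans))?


Given: Ttrans = 1 ms, RTT = 40 ms (= 2 * Tprop, Tprop = 20 ms)
Time until first ACK returns = Ttrans + RTT = 1 + 40 = 41 ms
Need W * Ttrans >= Ttrans + RTT  ->  W >= (Ttrans + RTT) / Ttrans
(Ttrans + RTT) / Ttrans = 41 / 1 = 41
W_min = ceil(41) = 41

41


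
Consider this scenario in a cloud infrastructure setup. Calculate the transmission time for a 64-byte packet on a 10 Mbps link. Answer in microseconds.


Given: packet = 64 bytes, bandwidth = 10 Mbps
Packet in bits = 64 * 8 = 512 bits
Bandwidth = 10 * 10^6 = 10000000 bps
Time = 512 / 10000000 seconds
Time in us = 512 * 10^6 / 10000000 = 51.2

51.2


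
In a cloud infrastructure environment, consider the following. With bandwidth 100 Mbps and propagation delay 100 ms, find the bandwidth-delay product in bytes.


Given: bandwidth = 100 Mbps, delay = 100 ms
BDP in bits = 100 * 10^6 * 100 / 1000
BDP in bits = 10000000
BDP in bytes = 10000000 / 8 = 1250000

1250000


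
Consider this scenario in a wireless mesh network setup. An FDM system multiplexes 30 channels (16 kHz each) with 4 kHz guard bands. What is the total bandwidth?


Given: 30 channels, 16 kHz each, guard = 4 kHz
Channel bandwidth = 30 * 16 = 480 kHz
Guard bands = 29 gaps * 4 kHz = 116 kHz
Total = 480 + 116 = 596 kHz

596


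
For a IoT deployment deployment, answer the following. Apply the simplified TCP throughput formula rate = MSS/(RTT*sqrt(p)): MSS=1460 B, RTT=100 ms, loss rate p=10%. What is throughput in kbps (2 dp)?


Given: MSS = 1460 bytes, RTT = 100 ms, loss = 10%
RTT in seconds = 100 / 1000 = 0.1
Loss rate = 10% = 0.1
sqrt(loss) = sqrt(0.1) = 0.316227766017
Throughput (bytes/s) = 1460 / (0.1 * 0.316227766017) = 46169.2538
Throughput (kbps) = 46169.2538 * 8 / 1000 = 369.354031 -> 369.35 kbps (2 dp)

369.35


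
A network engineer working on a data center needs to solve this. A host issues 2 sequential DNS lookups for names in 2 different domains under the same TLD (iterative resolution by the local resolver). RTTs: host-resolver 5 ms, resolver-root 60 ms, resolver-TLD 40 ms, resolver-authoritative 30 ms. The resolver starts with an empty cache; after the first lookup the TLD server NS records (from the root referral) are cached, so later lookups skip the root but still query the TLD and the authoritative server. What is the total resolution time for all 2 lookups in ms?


Lookup 1 (cold cache): local + root + TLD + auth = 5 + 60 + 40 + 30 = 135 ms
Lookups 2..2 (TLD NS cached -> skip root; new domain -> still ask TLD and auth): local + TLD + auth = 5 + 40 + 30 = 75 ms each
Remaining 1 lookups: 1 * 75 = 75 ms
Total = 135 + 75 = 210 ms

210


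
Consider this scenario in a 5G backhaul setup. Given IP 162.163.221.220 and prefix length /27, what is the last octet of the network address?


Given: IP = 162.163.221.220, prefix = /27
Subnet mask = 255.255.255.224
Last octet of IP: 220
Last octet of mask: 224
Network last octet = 220 AND 224 = 192

192


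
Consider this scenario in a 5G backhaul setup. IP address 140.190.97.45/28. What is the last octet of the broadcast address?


Given: IP = 140.190.97.45, prefix = /28
Host bits = 32 - 28 = 4
Network last octet = 45 AND mask = 32
Host part size = 2^4 - 1 = 15
Broadcast last octet = 32 OR 15 = 47

47


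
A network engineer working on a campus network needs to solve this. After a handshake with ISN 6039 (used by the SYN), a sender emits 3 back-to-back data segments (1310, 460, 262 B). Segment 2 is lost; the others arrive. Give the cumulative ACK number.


SYN uses sequence number 6039; first data byte = ISN + 1 = 6040.
Segment 1: SEQ = 6040, len = 1310 B, covers [6040, 7349]
Segment 2: SEQ = 7350, len = 460 B, covers [7350, 7809] [LOST]
Segment 3: SEQ = 7810, len = 262 B, covers [7810, 8071]
In-order data received: bytes [6040, 7349] (segments 1..1).
Segment 2 missing -> gap begins at byte 7350; later segments buffered out of order.
Cumulative ACK = next expected in-order byte = 6040 + 1310 = 7350

7350


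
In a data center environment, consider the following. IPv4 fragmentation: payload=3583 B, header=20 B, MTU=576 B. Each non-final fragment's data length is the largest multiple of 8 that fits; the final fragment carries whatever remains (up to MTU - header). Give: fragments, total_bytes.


Max data per non-final fragment = floor((MTU - header)/8)*8 = floor((576 - 20)/8)*8 = floor(556/8)*8 = 552 B
Final fragment needs no 8-byte alignment: it can carry up to MTU - header = 556 B
Non-final fragments needed = ceil((payload - 556) / 552) = ceil(3027/552) = ceil(5.4837) = 6
Number of fragments = 6 + 1 = 7
Fragment sizes (data): 6 * 552 B + 271 B (last, 271 <= 556 OK)
Total bytes sent = payload + n_frags * header = 3583 + 7*20 = 3583 + 140 = 3723 B

7, 3723


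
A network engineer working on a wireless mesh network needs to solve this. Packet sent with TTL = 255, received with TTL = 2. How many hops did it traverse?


Given: initial TTL = 255, received TTL = 2
Hops = initial TTL - received TTL
Hops = 255 - 2 = 253

253


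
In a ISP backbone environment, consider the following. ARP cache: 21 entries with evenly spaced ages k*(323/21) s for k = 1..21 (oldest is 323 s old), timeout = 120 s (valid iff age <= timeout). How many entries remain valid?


Ages are k * 323/21 s for k = 1..21 (spacing = 15.3810 s).
Entry k is valid iff k * 323/21 <= 120 iff k <= 21 * 120 / 323 = 7.8019
n_valid = floor(7.8019) = 7
(n_stale = 21 - 7 = 14)

7


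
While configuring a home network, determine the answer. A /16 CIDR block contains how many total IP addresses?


Given: CIDR prefix /16
Host bits = 32 - 16 = 16
Total addresses = 2^16 = 65536

65536


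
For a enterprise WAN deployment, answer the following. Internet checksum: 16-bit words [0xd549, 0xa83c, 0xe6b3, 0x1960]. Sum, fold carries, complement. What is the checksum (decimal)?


Given words: [0xd549, 0xa83c, 0xe6b3, 0x1960]
Step 1: Sum all words
Raw sum = 54601 + 43068 + 59059 + 6496 = 163224
Step 2: Fold carry: (32152 + 2) = 32154
One's complement = ~32154 & 0xFFFF = 33381

33381


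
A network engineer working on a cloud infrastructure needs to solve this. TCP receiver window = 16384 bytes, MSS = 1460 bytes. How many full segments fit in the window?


Given: RWND = 16384 bytes, MSS = 1460 bytes
Full segments = floor(RWND / MSS)
Full segments = floor(16384 / 1460)
Full segments = floor(11.2219) = 11

11


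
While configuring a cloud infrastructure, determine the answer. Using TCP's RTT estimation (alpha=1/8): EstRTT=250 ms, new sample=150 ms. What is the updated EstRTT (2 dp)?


Given: EstRTT = 250 ms, SampleRTT = 150 ms, alpha = 1/8
New EstRTT = (1 - alpha) * EstRTT + alpha * SampleRTT
(7/8) * 250 = 218.75
(1/8) * 150 = 18.75
New EstRTT = 218.75 + 18.75 = 237.5 ms -> 237.50 ms (2 dp)

237.50


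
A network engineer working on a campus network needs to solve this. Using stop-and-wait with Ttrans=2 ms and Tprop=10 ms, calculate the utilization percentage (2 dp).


Given: Ttrans = 2 ms, Tprop = 10 ms
RTT = 2 * Tprop = 2 * 10 = 20 ms
U = Ttrans / (Ttrans + RTT)
U = 2 / (2 + 20)
U = 2 / 22 = 0.090909
U% = 9.09%

9.09


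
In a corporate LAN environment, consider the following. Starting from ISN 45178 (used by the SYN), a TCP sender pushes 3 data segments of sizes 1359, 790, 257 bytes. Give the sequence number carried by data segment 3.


The SYN occupies sequence number ISN = 45178, so the first data byte is ISN + 1 = 45179.
SEQ of data segment i = (ISN + 1) + sum of payload sizes of segments 1..i-1.
Segment 1: SEQ = 45179, payload = 1359 bytes
Segment 2: SEQ = 46538, payload = 790 bytes
Segment 3: SEQ = 47328, payload = 257 bytes
SEQ of segment 3 = 45179 + 1359 + 790 = 47328

47328


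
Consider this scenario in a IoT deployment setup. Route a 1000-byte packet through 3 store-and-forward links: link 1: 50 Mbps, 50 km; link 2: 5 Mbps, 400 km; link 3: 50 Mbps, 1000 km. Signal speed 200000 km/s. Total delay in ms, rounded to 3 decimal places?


Packet = 1000 bytes = 8000 bits. Store-and-forward: sum (t_trans + t_prop) per link.
Link 1: t_trans = 8000/(50*10^6) s = 0.1600 ms; t_prop = 50/200000 s = 0.2500 ms; subtotal = 0.4100 ms
Link 2: t_trans = 8000/(5*10^6) s = 1.6000 ms; t_prop = 400/200000 s = 2.0000 ms; subtotal = 3.6000 ms
Link 3: t_trans = 8000/(50*10^6) s = 0.1600 ms; t_prop = 1000/200000 s = 5.0000 ms; subtotal = 5.1600 ms
End-to-end = 0.4100 + 3.6000 + 5.1600 = 9.1700 ms -> 9.170 ms (3 dp)

9.170


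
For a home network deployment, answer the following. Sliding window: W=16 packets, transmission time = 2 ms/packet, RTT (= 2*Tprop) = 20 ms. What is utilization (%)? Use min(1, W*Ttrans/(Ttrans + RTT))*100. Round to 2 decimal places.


Given: W = 16, Ttrans = 2 ms, RTT = 20 ms (= 2 * Tprop, Tprop = 10 ms)
Cycle time = Ttrans + RTT = 2 + 20 = 22 ms (first packet sent until its ACK returns)
W * Ttrans = 16 * 2 = 32 ms of sending per cycle
W * Ttrans / (Ttrans + RTT) = 32 / 22 = 1.454545
U = min(1, 1.454545) = 1.000000
U% = 100.00%

100.00


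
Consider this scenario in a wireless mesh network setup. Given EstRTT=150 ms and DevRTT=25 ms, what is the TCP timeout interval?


Given: EstRTT = 150 ms, DevRTT = 25 ms
Timeout = EstRTT + 4 * DevRTT
4 * DevRTT = 4 * 25 = 100
Timeout = 150 + 100 = 250 ms

250


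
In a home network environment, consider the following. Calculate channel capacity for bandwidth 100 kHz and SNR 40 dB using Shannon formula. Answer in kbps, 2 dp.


Given: B = 100 kHz, SNR = 40 dB
SNR linear = 10^(40/10) = 10000
1 + SNR = 10001
log2(10001) = 13.2878566418
C = 100 * 1000 * 13.2878566418 = 1328785.6642 bps
C = 1328.785664 kbps -> 1328.79 kbps (2 dp)

1328.79


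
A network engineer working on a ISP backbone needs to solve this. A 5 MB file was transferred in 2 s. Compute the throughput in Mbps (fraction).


Given: file = 5 MB, time = 2 s
File in Mb = 5 * 8 = 40 Mb
Throughput = 40 / 2 Mbps
Throughput = 20 Mbps

20


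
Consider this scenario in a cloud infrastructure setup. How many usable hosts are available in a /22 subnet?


Given: subnet mask /22
Host bits = 32 - 22 = 10
Total addresses = 2^10 = 1024
Usable hosts = 1024 - 2 (network + broadcast) = 1022

1022


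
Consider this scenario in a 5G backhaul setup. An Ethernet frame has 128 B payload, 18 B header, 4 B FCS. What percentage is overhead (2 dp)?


Given: payload = 128 B, header = 18 B, trailer = 4 B
Overhead bytes = header + trailer = 18 + 4 = 22
Total frame = payload + overhead = 128 + 22 = 150
Overhead % = 22 / 150 * 100 = 14.6667% -> 14.67% (2 dp)

14.67


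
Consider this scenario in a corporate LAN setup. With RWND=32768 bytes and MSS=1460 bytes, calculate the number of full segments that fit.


Given: RWND = 32768 bytes, MSS = 1460 bytes
Full segments = floor(RWND / MSS)
Full segments = floor(32768 / 1460)
Full segments = floor(22.4438) = 22

22


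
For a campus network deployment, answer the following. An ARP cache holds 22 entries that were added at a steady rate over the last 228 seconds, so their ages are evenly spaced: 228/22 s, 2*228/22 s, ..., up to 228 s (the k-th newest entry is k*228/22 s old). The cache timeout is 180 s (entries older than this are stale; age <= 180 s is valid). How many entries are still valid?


Ages are k * 228/22 s for k = 1..22 (spacing = 10.3636 s).
Entry k is valid iff k * 228/22 <= 180 iff k <= 22 * 180 / 228 = 17.3684
n_valid = floor(17.3684) = 17
(n_stale = 22 - 17 = 5)

17


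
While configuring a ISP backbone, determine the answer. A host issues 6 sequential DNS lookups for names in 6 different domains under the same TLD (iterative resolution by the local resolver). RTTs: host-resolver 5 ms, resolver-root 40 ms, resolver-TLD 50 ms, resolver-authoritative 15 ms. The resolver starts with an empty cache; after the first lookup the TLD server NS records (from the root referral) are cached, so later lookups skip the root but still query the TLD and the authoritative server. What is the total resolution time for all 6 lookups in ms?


Lookup 1 (cold cache): local + root + TLD + auth = 5 + 40 + 50 + 15 = 110 ms
Lookups 2..6 (TLD NS cached -> skip root; new domain -> still ask TLD and auth): local + TLD + auth = 5 + 50 + 15 = 70 ms each
Remaining 5 lookups: 5 * 70 = 350 ms
Total = 110 + 350 = 460 ms

460


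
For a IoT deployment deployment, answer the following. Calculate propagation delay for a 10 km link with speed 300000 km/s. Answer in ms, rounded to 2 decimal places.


Given: distance = 10 km, speed = 300000 km/s
Delay = distance / speed = 10 / 300000 seconds
Delay in ms = 10 * 1000 / 300000
Delay = 0.0333 ms
Rounded to 2 dp = 0.03 ms

0.03


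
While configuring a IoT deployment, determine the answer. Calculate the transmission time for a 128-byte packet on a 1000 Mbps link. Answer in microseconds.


Given: packet = 128 bytes, bandwidth = 1000 Mbps
Packet in bits = 128 * 8 = 1024 bits
Bandwidth = 1000 * 10^6 = 1000000000 bps
Time = 1024 / 1000000000 seconds
Time in us = 1024 * 10^6 / 1000000000 = 1.024

1.024


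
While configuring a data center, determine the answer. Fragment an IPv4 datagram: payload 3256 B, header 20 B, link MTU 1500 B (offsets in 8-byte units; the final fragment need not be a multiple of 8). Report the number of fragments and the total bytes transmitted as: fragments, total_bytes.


Max data per non-final fragment = floor((MTU - header)/8)*8 = floor((1500 - 20)/8)*8 = floor(1480/8)*8 = 1480 B
Final fragment needs no 8-byte alignment: it can carry up to MTU - header = 1480 B
Non-final fragments needed = ceil((payload - 1480) / 1480) = ceil(1776/1480) = ceil(1.2000) = 2
Number of fragments = 2 + 1 = 3
Fragment sizes (data): 2 * 1480 B + 296 B (last, 296 <= 1480 OK)
Total bytes sent = payload + n_frags * header = 3256 + 3*20 = 3256 + 60 = 3316 B

3, 3316


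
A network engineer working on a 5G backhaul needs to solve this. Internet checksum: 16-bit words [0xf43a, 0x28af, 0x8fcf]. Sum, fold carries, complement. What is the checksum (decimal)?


Given words: [0xf43a, 0x28af, 0x8fcf]
Step 1: Sum all words
Raw sum = 62522 + 10415 + 36815 = 109752
Step 2: Fold carry: (44216 + 1) = 44217
One's complement = ~44217 & 0xFFFF = 21318

21318


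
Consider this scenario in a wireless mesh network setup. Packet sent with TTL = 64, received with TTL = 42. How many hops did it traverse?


Given: initial TTL = 64, received TTL = 42
Hops = initial TTL - received TTL
Hops = 64 - 42 = 22

22


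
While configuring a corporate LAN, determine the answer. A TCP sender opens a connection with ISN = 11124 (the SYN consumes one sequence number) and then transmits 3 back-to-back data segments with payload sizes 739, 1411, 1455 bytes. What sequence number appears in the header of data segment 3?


The SYN occupies sequence number ISN = 11124, so the first data byte is ISN + 1 = 11125.
SEQ of data segment i = (ISN + 1) + sum of payload sizes of segments 1..i-1.
Segment 1: SEQ = 11125, payload = 739 bytes
Segment 2: SEQ = 11864, payload = 1411 bytes
Segment 3: SEQ = 13275, payload = 1455 bytes
SEQ of segment 3 = 11125 + 739 + 1411 = 13275

13275


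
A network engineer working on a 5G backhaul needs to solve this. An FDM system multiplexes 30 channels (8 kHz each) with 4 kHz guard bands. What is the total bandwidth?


Given: 30 channels, 8 kHz each, guard = 4 kHz
Channel bandwidth = 30 * 8 = 240 kHz
Guard bands = 29 gaps * 4 kHz = 116 kHz
Total = 240 + 116 = 356 kHz

356


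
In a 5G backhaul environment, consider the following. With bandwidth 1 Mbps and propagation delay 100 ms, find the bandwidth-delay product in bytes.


Given: bandwidth = 1 Mbps, delay = 100 ms
BDP in bits = 1 * 10^6 * 100 / 1000
BDP in bits = 100000
BDP in bytes = 100000 / 8 = 12500

12500


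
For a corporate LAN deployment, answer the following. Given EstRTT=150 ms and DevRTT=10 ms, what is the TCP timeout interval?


Given: EstRTT = 150 ms, DevRTT = 10 ms
Timeout = EstRTT + 4 * DevRTT
4 * DevRTT = 4 * 10 = 40
Timeout = 150 + 40 = 190 ms

190


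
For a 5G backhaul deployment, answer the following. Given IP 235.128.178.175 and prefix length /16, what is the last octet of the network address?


Given: IP = 235.128.178.175, prefix = /16
Subnet mask = 255.255.0.0
Last octet of IP: 175
Last octet of mask: 0
Network last octet = 175 AND 0 = 0

0


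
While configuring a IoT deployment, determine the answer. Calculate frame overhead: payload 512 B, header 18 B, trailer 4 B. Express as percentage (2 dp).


Given: payload = 512 B, header = 18 B, trailer = 4 B
Overhead bytes = header + trailer = 18 + 4 = 22
Total frame = payload + overhead = 512 + 22 = 534
Overhead % = 22 / 534 * 100 = 4.1199% -> 4.12% (2 dp)

4.12


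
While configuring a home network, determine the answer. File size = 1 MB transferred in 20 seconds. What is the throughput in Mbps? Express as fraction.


Given: file = 1 MB, time = 20 s
File in Mb = 1 * 8 = 8 Mb
Throughput = 8 / 20 Mbps
Throughput = 2/5 Mbps

2/5


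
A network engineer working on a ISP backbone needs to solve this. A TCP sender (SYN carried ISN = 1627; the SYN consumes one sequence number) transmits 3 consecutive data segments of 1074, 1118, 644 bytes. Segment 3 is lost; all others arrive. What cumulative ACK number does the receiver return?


SYN uses sequence number 1627; first data byte = ISN + 1 = 1628.
Segment 1: SEQ = 1628, len = 1074 B, covers [1628, 2701]
Segment 2: SEQ = 2702, len = 1118 B, covers [2702, 3819]
Segment 3: SEQ = 3820, len = 644 B, covers [3820, 4463] [LOST]
In-order data received: bytes [1628, 3819] (segments 1..2).
Segment 3 missing -> gap begins at byte 3820.
Cumulative ACK = next expected in-order byte = 1628 + 1074 + 1118 = 3820

3820


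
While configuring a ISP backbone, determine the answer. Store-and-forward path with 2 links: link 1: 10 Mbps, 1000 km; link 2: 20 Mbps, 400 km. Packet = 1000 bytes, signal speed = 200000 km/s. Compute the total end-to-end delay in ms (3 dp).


Packet = 1000 bytes = 8000 bits. Store-and-forward: sum (t_trans + t_prop) per link.
Link 1: t_trans = 8000/(10*10^6) s = 0.8000 ms; t_prop = 1000/200000 s = 5.0000 ms; subtotal = 5.8000 ms
Link 2: t_trans = 8000/(20*10^6) s = 0.4000 ms; t_prop = 400/200000 s = 2.0000 ms; subtotal = 2.4000 ms
End-to-end = 5.8000 + 2.4000 = 8.2000 ms -> 8.200 ms (3 dp)

8.200


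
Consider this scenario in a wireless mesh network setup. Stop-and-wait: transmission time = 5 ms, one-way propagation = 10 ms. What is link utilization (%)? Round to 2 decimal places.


Given: Ttrans = 5 ms, Tprop = 10 ms
RTT = 2 * Tprop = 2 * 10 = 20 ms
U = Ttrans / (Ttrans + RTT)
U = 5 / (5 + 20)
U = 5 / 25 = 0.2
U% = 20.00%

20.00


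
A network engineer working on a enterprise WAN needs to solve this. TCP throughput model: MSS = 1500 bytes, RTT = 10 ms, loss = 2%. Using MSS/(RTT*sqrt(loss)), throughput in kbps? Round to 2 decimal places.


Given: MSS = 1500 bytes, RTT = 10 ms, loss = 2%
RTT in seconds = 10 / 1000 = 0.01
Loss rate = 2% = 0.02
sqrt(loss) = sqrt(0.02) = 0.141421356237
Throughput (bytes/s) = 1500 / (0.01 * 0.141421356237) = 1060660.1718
Throughput (kbps) = 1060660.1718 * 8 / 1000 = 8485.281374 -> 8485.28 kbps (2 dp)

8485.28


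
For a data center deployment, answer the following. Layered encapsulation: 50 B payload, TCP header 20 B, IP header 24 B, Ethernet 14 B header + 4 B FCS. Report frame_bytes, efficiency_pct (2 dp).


TCP segment = 50 + 20 = 70 B
IP packet = 70 + 24 = 94 B
Ethernet frame = 94 + 14 + 4 = 112 B
Efficiency = app / frame = 50 / 112 = 0.446429 = 44.6429% -> 44.64% (2 dp)

112, 44.64


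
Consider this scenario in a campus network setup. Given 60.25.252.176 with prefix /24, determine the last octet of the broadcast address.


Given: IP = 60.25.252.176, prefix = /24
Host bits = 32 - 24 = 8
Network last octet = 176 AND mask = 0
Host part size = 2^8 - 1 = 255
Broadcast last octet = 0 OR 255 = 255

255


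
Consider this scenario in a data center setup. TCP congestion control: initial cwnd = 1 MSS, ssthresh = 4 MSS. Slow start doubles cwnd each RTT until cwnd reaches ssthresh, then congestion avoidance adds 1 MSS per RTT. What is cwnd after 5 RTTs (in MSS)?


RTT 0: cwnd = 1 MSS (initial)
RTT 1: cwnd = 2 MSS (slow start, doubled)
RTT 2: cwnd = 4 MSS (slow start, doubled)
RTT 3: cwnd = 5 MSS (congestion avoidance, +1)
RTT 4: cwnd = 6 MSS (congestion avoidance, +1)
RTT 5: cwnd = 7 MSS (congestion avoidance, +1)

7


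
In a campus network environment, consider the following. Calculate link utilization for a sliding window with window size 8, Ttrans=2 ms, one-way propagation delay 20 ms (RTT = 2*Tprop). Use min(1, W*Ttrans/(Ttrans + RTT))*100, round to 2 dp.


Given: W = 8, Ttrans = 2 ms, RTT = 40 ms (= 2 * Tprop, Tprop = 20 ms)
Cycle time = Ttrans + RTT = 2 + 40 = 42 ms (first packet sent until its ACK returns)
W * Ttrans = 8 * 2 = 16 ms of sending per cycle
W * Ttrans / (Ttrans + RTT) = 16 / 42 = 0.380952
U = min(1, 0.380952) = 0.380952
U% = 38.10%

38.10


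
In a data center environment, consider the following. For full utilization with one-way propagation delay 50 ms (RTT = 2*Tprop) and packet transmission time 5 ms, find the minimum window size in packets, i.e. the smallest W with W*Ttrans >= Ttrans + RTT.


Given: Ttrans = 5 ms, RTT = 100 ms (= 2 * Tprop, Tprop = 50 ms)
Time until first ACK returns = Ttrans + RTT = 5 + 100 = 105 ms
Need W * Ttrans >= Ttrans + RTT  ->  W >= (Ttrans + RTT) / Ttrans
(Ttrans + RTT) / Ttrans = 105 / 5 = 21
W_min = ceil(21) = 21

21


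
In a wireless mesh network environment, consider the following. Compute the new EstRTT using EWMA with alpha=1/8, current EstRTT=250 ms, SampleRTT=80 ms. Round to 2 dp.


Given: EstRTT = 250 ms, SampleRTT = 80 ms, alpha = 1/8
New EstRTT = (1 - alpha) * EstRTT + alpha * SampleRTT
(7/8) * 250 = 218.75
(1/8) * 80 = 10
New EstRTT = 218.75 + 10 = 228.75 ms -> 228.75 ms (2 dp)

228.75


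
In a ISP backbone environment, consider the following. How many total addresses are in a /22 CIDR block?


Given: CIDR prefix /22
Host bits = 32 - 22 = 10
Total addresses = 2^10 = 1024

1024


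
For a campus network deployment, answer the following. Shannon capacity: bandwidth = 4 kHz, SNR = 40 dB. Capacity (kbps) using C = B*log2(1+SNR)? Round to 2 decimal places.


Given: B = 4 kHz, SNR = 40 dB
SNR linear = 10^(40/10) = 10000
1 + SNR = 10001
log2(10001) = 13.2878566418
C = 4 * 1000 * 13.2878566418 = 53151.4266 bps
C = 53.151427 kbps -> 53.15 kbps (2 dp)

53.15


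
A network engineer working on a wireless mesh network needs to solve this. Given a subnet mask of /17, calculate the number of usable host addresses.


Given: subnet mask /17
Host bits = 32 - 17 = 15
Total addresses = 2^15 = 32768
Usable hosts = 32768 - 2 (network + broadcast) = 32766

32766


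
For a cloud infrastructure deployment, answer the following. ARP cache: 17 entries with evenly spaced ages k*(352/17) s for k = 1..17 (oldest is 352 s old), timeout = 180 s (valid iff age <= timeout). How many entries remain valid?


Ages are k * 352/17 s for k = 1..17 (spacing = 20.7059 s).
Entry k is valid iff k * 352/17 <= 180 iff k <= 17 * 180 / 352 = 8.6932
n_valid = floor(8.6932) = 8
(n_stale = 17 - 8 = 9)

8


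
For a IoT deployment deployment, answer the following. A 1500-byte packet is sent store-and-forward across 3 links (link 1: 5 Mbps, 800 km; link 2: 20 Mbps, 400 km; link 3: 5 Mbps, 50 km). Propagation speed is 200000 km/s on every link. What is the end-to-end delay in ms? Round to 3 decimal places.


Packet = 1500 bytes = 12000 bits. Store-and-forward: sum (t_trans + t_prop) per link.
Link 1: t_trans = 12000/(5*10^6) s = 2.4000 ms; t_prop = 800/200000 s = 4.0000 ms; subtotal = 6.4000 ms
Link 2: t_trans = 12000/(20*10^6) s = 0.6000 ms; t_prop = 400/200000 s = 2.0000 ms; subtotal = 2.6000 ms
Link 3: t_trans = 12000/(5*10^6) s = 2.4000 ms; t_prop = 50/200000 s = 0.2500 ms; subtotal = 2.6500 ms
End-to-end = 6.4000 + 2.6000 + 2.6500 = 11.6500 ms -> 11.650 ms (3 dp)

11.650


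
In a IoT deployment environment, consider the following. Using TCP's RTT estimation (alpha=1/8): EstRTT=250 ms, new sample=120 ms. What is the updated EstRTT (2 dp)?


Given: EstRTT = 250 ms, SampleRTT = 120 ms, alpha = 1/8
New EstRTT = (1 - alpha) * EstRTT + alpha * SampleRTT
(7/8) * 250 = 218.75
(1/8) * 120 = 15
New EstRTT = 218.75 + 15 = 233.75 ms -> 233.75 ms (2 dp)

233.75


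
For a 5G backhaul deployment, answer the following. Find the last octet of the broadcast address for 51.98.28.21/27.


Given: IP = 51.98.28.21, prefix = /27
Host bits = 32 - 27 = 5
Network last octet = 21 AND mask = 0
Host part size = 2^5 - 1 = 31
Broadcast last octet = 0 OR 31 = 31

31


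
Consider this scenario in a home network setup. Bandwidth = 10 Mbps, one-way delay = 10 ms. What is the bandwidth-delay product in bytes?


Given: bandwidth = 10 Mbps, delay = 10 ms
BDP in bits = 10 * 10^6 * 10 / 1000
BDP in bits = 100000
BDP in bytes = 100000 / 8 = 12500

12500


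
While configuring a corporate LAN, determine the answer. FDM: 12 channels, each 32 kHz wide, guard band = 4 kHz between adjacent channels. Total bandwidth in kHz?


Given: 12 channels, 32 kHz each, guard = 4 kHz
Channel bandwidth = 12 * 32 = 384 kHz
Guard bands = 11 gaps * 4 kHz = 44 kHz
Total = 384 + 44 = 428 kHz

428


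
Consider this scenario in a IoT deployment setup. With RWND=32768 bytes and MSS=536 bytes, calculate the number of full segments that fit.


Given: RWND = 32768 bytes, MSS = 536 bytes
Full segments = floor(RWND / MSS)
Full segments = floor(32768 / 536)
Full segments = floor(61.1343) = 61

61


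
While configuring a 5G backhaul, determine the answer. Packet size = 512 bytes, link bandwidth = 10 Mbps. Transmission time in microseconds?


Given: packet = 512 bytes, bandwidth = 10 Mbps
Packet in bits = 512 * 8 = 4096 bits
Bandwidth = 10 * 10^6 = 10000000 bps
Time = 4096 / 10000000 seconds
Time in us = 4096 * 10^6 / 10000000 = 409.6

409.6


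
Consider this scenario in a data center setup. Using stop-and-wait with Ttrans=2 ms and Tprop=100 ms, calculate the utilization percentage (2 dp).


Given: Ttrans = 2 ms, Tprop = 100 ms
RTT = 2 * Tprop = 2 * 100 = 200 ms
U = Ttrans / (Ttrans + RTT)
U = 2 / (2 + 200)
U = 2 / 202 = 0.009901
U% = 0.99%

0.99


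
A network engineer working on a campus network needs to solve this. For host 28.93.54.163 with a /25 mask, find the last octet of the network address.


Given: IP = 28.93.54.163, prefix = /25
Subnet mask = 255.255.255.128
Last octet of IP: 163
Last octet of mask: 128
Network last octet = 163 AND 128 = 128

128


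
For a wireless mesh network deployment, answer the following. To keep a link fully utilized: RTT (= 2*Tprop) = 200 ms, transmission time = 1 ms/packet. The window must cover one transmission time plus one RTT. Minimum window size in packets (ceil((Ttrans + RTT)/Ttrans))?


Given: Ttrans = 1 ms, RTT = 200 ms (= 2 * Tprop, Tprop = 100 ms)
Time until first ACK returns = Ttrans + RTT = 1 + 200 = 201 ms
Need W * Ttrans >= Ttrans + RTT  ->  W >= (Ttrans + RTT) / Ttrans
(Ttrans + RTT) / Ttrans = 201 / 1 = 201
W_min = ceil(201) = 201

201


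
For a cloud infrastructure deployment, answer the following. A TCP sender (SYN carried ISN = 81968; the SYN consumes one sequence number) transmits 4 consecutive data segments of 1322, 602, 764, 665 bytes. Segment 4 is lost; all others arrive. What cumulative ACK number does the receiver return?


SYN uses sequence number 81968; first data byte = ISN + 1 = 81969.
Segment 1: SEQ = 81969, len = 1322 B, covers [81969, 83290]
Segment 2: SEQ = 83291, len = 602 B, covers [83291, 83892]
Segment 3: SEQ = 83893, len = 764 B, covers [83893, 84656]
Segment 4: SEQ = 84657, len = 665 B, covers [84657, 85321] [LOST]
In-order data received: bytes [81969, 84656] (segments 1..3).
Segment 4 missing -> gap begins at byte 84657.
Cumulative ACK = next expected in-order byte = 81969 + 1322 + 602 + 764 = 84657

84657


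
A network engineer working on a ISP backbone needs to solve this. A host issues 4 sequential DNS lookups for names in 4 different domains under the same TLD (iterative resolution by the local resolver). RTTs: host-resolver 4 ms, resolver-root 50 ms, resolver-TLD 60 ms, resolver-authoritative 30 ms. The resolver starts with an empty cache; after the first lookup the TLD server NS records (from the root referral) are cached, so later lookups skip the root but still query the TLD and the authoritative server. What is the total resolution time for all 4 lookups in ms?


Lookup 1 (cold cache): local + root + TLD + auth = 4 + 50 + 60 + 30 = 144 ms
Lookups 2..4 (TLD NS cached -> skip root; new domain -> still ask TLD and auth): local + TLD + auth = 4 + 60 + 30 = 94 ms each
Remaining 3 lookups: 3 * 94 = 282 ms
Total = 144 + 282 = 426 ms

426


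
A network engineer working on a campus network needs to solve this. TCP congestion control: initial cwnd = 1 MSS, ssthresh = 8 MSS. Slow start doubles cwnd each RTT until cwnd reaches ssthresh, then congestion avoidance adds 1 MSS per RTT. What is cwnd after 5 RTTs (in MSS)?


RTT 0: cwnd = 1 MSS (initial)
RTT 1: cwnd = 2 MSS (slow start, doubled)
RTT 2: cwnd = 4 MSS (slow start, doubled)
RTT 3: cwnd = 8 MSS (slow start, doubled)
RTT 4: cwnd = 9 MSS (congestion avoidance, +1)
RTT 5: cwnd = 10 MSS (congestion avoidance, +1)

10


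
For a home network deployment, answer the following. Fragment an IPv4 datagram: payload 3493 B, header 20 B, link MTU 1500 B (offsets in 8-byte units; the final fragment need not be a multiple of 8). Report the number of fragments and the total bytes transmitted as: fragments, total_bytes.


Max data per non-final fragment = floor((MTU - header)/8)*8 = floor((1500 - 20)/8)*8 = floor(1480/8)*8 = 1480 B
Final fragment needs no 8-byte alignment: it can carry up to MTU - header = 1480 B
Non-final fragments needed = ceil((payload - 1480) / 1480) = ceil(2013/1480) = ceil(1.3601) = 2
Number of fragments = 2 + 1 = 3
Fragment sizes (data): 2 * 1480 B + 533 B (last, 533 <= 1480 OK)
Total bytes sent = payload + n_frags * header = 3493 + 3*20 = 3493 + 60 = 3553 B

3, 3553


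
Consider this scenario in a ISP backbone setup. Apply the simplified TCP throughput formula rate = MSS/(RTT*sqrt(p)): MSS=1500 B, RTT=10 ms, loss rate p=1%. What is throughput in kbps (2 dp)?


Given: MSS = 1500 bytes, RTT = 10 ms, loss = 1%
RTT in seconds = 10 / 1000 = 0.01
Loss rate = 1% = 0.01
sqrt(loss) = sqrt(0.01) = 0.1
Throughput (bytes/s) = 1500 / (0.01 * 0.1) = 1500000.0000
Throughput (kbps) = 1500000.0000 * 8 / 1000 = 12000.000000 -> 12000.00 kbps (2 dp)

12000.00


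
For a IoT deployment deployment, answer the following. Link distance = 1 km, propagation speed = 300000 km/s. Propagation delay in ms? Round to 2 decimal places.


Given: distance = 1 km, speed = 300000 km/s
Delay = distance / speed = 1 / 300000 seconds
Delay in ms = 1 * 1000 / 300000
Delay = 0.0033 ms
Rounded to 2 dp = 0.00 ms

0.00


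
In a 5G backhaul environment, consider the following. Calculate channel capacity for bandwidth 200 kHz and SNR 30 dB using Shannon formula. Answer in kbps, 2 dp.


Given: B = 200 kHz, SNR = 30 dB
SNR linear = 10^(30/10) = 1000
1 + SNR = 1001
log2(1001) = 9.9672262588
C = 200 * 1000 * 9.9672262588 = 1993445.2518 bps
C = 1993.445252 kbps -> 1993.45 kbps (2 dp)

1993.45


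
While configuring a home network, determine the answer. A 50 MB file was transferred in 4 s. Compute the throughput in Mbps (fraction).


Given: file = 50 MB, time = 4 s
File in Mb = 50 * 8 = 400 Mb
Throughput = 400 / 4 Mbps
Throughput = 100 Mbps

100


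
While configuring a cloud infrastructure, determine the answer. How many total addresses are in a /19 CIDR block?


Given: CIDR prefix /19
Host bits = 32 - 19 = 13
Total addresses = 2^13 = 8192

8192


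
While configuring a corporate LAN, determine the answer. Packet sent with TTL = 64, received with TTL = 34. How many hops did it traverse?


Given: initial TTL = 64, received TTL = 34
Hops = initial TTL - received TTL
Hops = 64 - 34 = 30

30


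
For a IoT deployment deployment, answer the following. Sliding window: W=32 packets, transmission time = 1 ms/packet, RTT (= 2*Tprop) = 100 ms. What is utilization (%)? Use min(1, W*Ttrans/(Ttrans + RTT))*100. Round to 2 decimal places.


Given: W = 32, Ttrans = 1 ms, RTT = 100 ms (= 2 * Tprop, Tprop = 50 ms)
Cycle time = Ttrans + RTT = 1 + 100 = 101 ms (first packet sent until its ACK returns)
W * Ttrans = 32 * 1 = 32 ms of sending per cycle
W * Ttrans / (Ttrans + RTT) = 32 / 101 = 0.316832
U = min(1, 0.316832) = 0.316832
U% = 31.68%

31.68


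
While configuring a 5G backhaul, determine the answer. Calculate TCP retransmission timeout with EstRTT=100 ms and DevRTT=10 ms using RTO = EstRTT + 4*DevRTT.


Given: EstRTT = 100 ms, DevRTT = 10 ms
Timeout = EstRTT + 4 * DevRTT
4 * DevRTT = 4 * 10 = 40
Timeout = 100 + 40 = 140 ms

140


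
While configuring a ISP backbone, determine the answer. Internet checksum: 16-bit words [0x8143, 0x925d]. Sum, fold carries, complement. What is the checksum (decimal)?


Given words: [0x8143, 0x925d]
Step 1: Sum all words
Raw sum = 33091 + 37469 = 70560
Step 2: Fold carry: (5024 + 1) = 5025
One's complement = ~5025 & 0xFFFF = 60510

60510


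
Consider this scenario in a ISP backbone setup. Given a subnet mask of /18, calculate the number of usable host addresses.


Given: subnet mask /18
Host bits = 32 - 18 = 14
Total addresses = 2^14 = 16384
Usable hosts = 16384 - 2 (network + broadcast) = 16382

16382


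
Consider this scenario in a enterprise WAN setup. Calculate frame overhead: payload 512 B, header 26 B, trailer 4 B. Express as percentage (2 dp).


Given: payload = 512 B, header = 26 B, trailer = 4 B
Overhead bytes = header + trailer = 26 + 4 = 30
Total frame = payload + overhead = 512 + 30 = 542
Overhead % = 30 / 542 * 100 = 5.5351% -> 5.54% (2 dp)

5.54


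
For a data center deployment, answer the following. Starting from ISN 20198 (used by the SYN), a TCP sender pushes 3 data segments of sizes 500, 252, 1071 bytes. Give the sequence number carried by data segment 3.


The SYN occupies sequence number ISN = 20198, so the first data byte is ISN + 1 = 20199.
SEQ of data segment i = (ISN + 1) + sum of payload sizes of segments 1..i-1.
Segment 1: SEQ = 20199, payload = 500 bytes
Segment 2: SEQ = 20699, payload = 252 bytes
Segment 3: SEQ = 20951, payload = 1071 bytes
SEQ of segment 3 = 20199 + 500 + 252 = 20951

20951


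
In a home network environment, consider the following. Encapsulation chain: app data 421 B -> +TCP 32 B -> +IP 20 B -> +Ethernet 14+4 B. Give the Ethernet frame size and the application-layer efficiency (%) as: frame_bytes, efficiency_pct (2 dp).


TCP segment = 421 + 32 = 453 B
IP packet = 453 + 20 = 473 B
Ethernet frame = 473 + 14 + 4 = 491 B
Efficiency = app / frame = 421 / 491 = 0.857434 = 85.7434% -> 85.74% (2 dp)

491, 85.74


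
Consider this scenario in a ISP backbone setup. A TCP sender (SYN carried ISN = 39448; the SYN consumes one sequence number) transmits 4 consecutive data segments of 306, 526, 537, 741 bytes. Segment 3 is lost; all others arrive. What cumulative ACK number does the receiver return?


SYN uses sequence number 39448; first data byte = ISN + 1 = 39449.
Segment 1: SEQ = 39449, len = 306 B, covers [39449, 39754]
Segment 2: SEQ = 39755, len = 526 B, covers [39755, 40280]
Segment 3: SEQ = 40281, len = 537 B, covers [40281, 40817] [LOST]
Segment 4: SEQ = 40818, len = 741 B, covers [40818, 41558]
In-order data received: bytes [39449, 40280] (segments 1..2).
Segment 3 missing -> gap begins at byte 40281; later segments buffered out of order.
Cumulative ACK = next expected in-order byte = 39449 + 306 + 526 = 40281

40281


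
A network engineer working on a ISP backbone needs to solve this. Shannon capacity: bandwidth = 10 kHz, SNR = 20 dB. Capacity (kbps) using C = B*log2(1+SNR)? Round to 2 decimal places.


Given: B = 10 kHz, SNR = 20 dB
SNR linear = 10^(20/10) = 100
1 + SNR = 101
log2(101) = 6.6582114828
C = 10 * 1000 * 6.6582114828 = 66582.1148 bps
C = 66.582115 kbps -> 66.58 kbps (2 dp)

66.58


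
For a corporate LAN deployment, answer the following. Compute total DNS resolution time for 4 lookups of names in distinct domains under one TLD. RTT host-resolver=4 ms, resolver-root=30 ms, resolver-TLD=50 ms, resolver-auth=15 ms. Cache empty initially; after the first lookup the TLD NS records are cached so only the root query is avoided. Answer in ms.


Lookup 1 (cold cache): local + root + TLD + auth = 4 + 30 + 50 + 15 = 99 ms
Lookups 2..4 (TLD NS cached -> skip root; new domain -> still ask TLD and auth): local + TLD + auth = 4 + 50 + 15 = 69 ms each
Remaining 3 lookups: 3 * 69 = 207 ms
Total = 99 + 207 = 306 ms

306


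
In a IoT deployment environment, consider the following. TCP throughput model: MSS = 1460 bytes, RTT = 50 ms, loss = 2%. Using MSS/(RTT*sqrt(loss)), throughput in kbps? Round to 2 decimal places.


Given: MSS = 1460 bytes, RTT = 50 ms, loss = 2%
RTT in seconds = 50 / 1000 = 0.05
Loss rate = 2% = 0.02
sqrt(loss) = sqrt(0.02) = 0.141421356237
Throughput (bytes/s) = 1460 / (0.05 * 0.141421356237) = 206475.1801
Throughput (kbps) = 206475.1801 * 8 / 1000 = 1651.801441 -> 1651.80 kbps (2 dp)

1651.80


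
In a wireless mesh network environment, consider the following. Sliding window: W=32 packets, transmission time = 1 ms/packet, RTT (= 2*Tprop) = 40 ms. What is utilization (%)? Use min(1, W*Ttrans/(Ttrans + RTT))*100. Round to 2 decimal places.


Given: W = 32, Ttrans = 1 ms, RTT = 40 ms (= 2 * Tprop, Tprop = 20 ms)
Cycle time = Ttrans + RTT = 1 + 40 = 41 ms (first packet sent until its ACK returns)
W * Ttrans = 32 * 1 = 32 ms of sending per cycle
W * Ttrans / (Ttrans + RTT) = 32 / 41 = 0.780488
U = min(1, 0.780488) = 0.780488
U% = 78.05%

78.05


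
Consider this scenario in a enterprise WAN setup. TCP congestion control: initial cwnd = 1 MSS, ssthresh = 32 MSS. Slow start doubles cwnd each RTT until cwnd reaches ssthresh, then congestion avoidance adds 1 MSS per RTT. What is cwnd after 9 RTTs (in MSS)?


RTT 0: cwnd = 1 MSS (initial)
RTT 1: cwnd = 2 MSS (slow start, doubled)
RTT 2: cwnd = 4 MSS (slow start, doubled)
RTT 3: cwnd = 8 MSS (slow start, doubled)
RTT 4: cwnd = 16 MSS (slow start, doubled)
RTT 5: cwnd = 32 MSS (slow start, doubled)
RTT 6: cwnd = 33 MSS (congestion avoidance, +1)
RTT 7: cwnd = 34 MSS (congestion avoidance, +1)
RTT 8: cwnd = 35 MSS (congestion avoidance, +1)
RTT 9: cwnd = 36 MSS (congestion avoidance, +1)

36


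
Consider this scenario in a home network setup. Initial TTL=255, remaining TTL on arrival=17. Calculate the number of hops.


Given: initial TTL = 255, received TTL = 17
Hops = initial TTL - received TTL
Hops = 255 - 17 = 238

238
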